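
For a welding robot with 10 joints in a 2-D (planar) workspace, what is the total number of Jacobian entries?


Given: task space dimension = 2, joints = 10
Jacobian is a 2 x 10 matrix
Total entries = rows * columns
Total = 2 * 10
Total = 20

20


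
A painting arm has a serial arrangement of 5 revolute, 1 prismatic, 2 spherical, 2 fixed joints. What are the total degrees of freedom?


Given: serial robot with 5 revolute, 1 prismatic, 2 spherical, 2 fixed joints
DOF contribution per joint type: revolute=1, prismatic=1, spherical=3, fixed=0
DOF = 5*1 + 1*1 + 2*3 + 2*0
DOF = 12

12


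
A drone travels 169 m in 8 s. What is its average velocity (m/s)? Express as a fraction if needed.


Given: distance d = 169 m, time t = 8 s
Using v = d / t
v = 169 / 8
v = 169/8 m/s

169/8 m/s


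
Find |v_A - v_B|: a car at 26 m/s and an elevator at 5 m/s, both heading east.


Given: v_A = 26 m/s east, v_B = 5 m/s east
Both move in the same direction; relative speed = |v_A - v_B|
|26 - 5| = |21|
= 21 m/s

21 m/s


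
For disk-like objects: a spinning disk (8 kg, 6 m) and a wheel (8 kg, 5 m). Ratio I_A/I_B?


Given: M1=8 kg, R1=6 m, M2=8 kg, R2=5 m
For a disk: I = (1/2)*M*R^2, so I_A/I_B = (M1*R1^2)/(M2*R2^2)
M1*R1^2 = 8*36 = 288
M2*R2^2 = 8*25 = 200
I_A/I_B = 288/200 = 36/25

36/25


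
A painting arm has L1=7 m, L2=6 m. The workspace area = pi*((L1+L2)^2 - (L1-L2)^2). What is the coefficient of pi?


Given: L1 = 7, L2 = 6
(L1+L2)^2 = (13)^2 = 169
(L1-L2)^2 = (1)^2 = 1
Difference = 169 - 1 = 168
This equals 4*L1*L2 = 4*7*6 = 168
Workspace area = 168*pi

168


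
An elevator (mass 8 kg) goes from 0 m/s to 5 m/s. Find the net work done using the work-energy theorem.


Given: m = 8 kg, v0 = 0 m/s, v = 5 m/s
Using W = (1/2)*m*(v^2 - v0^2)
v^2 = 5^2 = 25
v0^2 = 0^2 = 0
v^2 - v0^2 = 25 - 0 = 25
W = (1/2)*8*25 = 100 J

100 J


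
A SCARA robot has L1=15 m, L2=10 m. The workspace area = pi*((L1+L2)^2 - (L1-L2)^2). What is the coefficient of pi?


Given: L1 = 15, L2 = 10
(L1+L2)^2 = (25)^2 = 625
(L1-L2)^2 = (5)^2 = 25
Difference = 625 - 25 = 600
This equals 4*L1*L2 = 4*15*10 = 600
Workspace area = 600*pi

600


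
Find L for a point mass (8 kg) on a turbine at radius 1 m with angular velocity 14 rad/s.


Given: m = 8 kg, r = 1 m, omega = 14 rad/s
For a point mass: I = m*r^2
I = 8*1^2 = 8*1 = 8
L = I*omega = 8*14
L = 112 kg*m^2/s

112 kg*m^2/s


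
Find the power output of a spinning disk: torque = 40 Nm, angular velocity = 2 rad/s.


Given: tau = 40 Nm, omega = 2 rad/s
Using P = tau * omega
P = 40 * 2
P = 80 W

80 W


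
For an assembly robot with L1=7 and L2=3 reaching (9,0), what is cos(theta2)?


Given: L1 = 7, L2 = 3, target (x, y) = (9, 0)
Using cos(theta2) = (x^2 + y^2 - L1^2 - L2^2) / (2*L1*L2)
x^2 + y^2 = 9^2 + 0 = 81
L1^2 + L2^2 = 49 + 9 = 58
Numerator = 81 - 58 = 23
Denominator = 2*7*3 = 42
cos(theta2) = 23/42 = 23/42

23/42


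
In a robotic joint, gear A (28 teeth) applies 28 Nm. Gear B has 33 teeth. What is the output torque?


Given: N1 = 28, N2 = 33, T1 = 28 Nm
Using T2/T1 = N2/N1
T2 = T1 * N2 / N1
T2 = 28 * 33 / 28
T2 = 924 / 28
T2 = 33 Nm

33 Nm


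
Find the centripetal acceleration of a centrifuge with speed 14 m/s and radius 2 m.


Given: v = 14 m/s, r = 2 m
Using a_c = v^2 / r
a_c = 14^2 / 2
a_c = 196 / 2
a_c = 98 m/s^2

98 m/s^2


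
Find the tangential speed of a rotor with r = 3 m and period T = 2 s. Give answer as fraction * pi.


Given: radius r = 3 m, period T = 2 s
Using v = 2*pi*r / T
v = 2*pi*3 / 2
v = 6*pi / 2
v = 3*pi m/s

3*pi m/s


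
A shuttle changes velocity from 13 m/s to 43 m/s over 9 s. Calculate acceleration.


Given: initial velocity v0 = 13 m/s, final velocity v = 43 m/s, time t = 9 s
Using a = (v - v0) / t
a = (43 - 13) / 9
a = 30 / 9
a = 10/3 m/s^2

10/3 m/s^2


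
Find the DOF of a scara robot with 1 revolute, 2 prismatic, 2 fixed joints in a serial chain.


Given: serial robot with 1 revolute, 2 prismatic, 2 fixed joints
DOF contribution per joint type: revolute=1, prismatic=1, spherical=3, fixed=0
DOF = 1*1 + 2*1 + 2*0
DOF = 3

3


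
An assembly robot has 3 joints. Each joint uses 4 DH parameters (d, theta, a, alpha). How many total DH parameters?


Given: 3 joints, 4 DH parameters per joint (d, theta, a, alpha)
Total DH parameters = number_of_joints * 4
Total = 3 * 4
Total = 12

12


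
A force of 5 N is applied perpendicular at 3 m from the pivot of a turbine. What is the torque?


Given: F = 5 N, r = 3 m, angle = 90 deg (perpendicular)
Using tau = F * r * sin(90)
sin(90) = 1
tau = 5 * 3 * 1
tau = 15 Nm

15 Nm


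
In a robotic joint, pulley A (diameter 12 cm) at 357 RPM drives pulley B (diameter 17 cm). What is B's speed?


Given: D1 = 12 cm, w1 = 357 RPM, D2 = 17 cm
Using D1*w1 = D2*w2
w2 = D1*w1 / D2
w2 = 12*357 / 17
w2 = 4284 / 17
w2 = 252 RPM

252 RPM


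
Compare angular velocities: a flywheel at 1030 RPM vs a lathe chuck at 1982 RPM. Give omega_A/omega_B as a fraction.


Given: RPM_A = 1030, RPM_B = 1982
omega = 2*pi*RPM/60, so omega_A/omega_B = RPM_A / RPM_B
omega_A/omega_B = 1030 / 1982
omega_A/omega_B = 515/991

515/991


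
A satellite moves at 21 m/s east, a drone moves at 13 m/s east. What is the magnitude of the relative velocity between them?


Given: v_A = 21 m/s east, v_B = 13 m/s east
Both move in the same direction; relative speed = |v_A - v_B|
|21 - 13| = |8|
= 8 m/s

8 m/s


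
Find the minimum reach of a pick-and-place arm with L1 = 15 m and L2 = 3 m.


Given: L1 = 15 m, L2 = 3 m
For a 2-link planar arm, min reach = |L1 - L2| (second link folded back)
Min reach = |15 - 3|
Min reach = 12 m

12 m


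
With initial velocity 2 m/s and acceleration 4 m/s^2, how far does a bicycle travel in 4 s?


Given: v0 = 2 m/s, a = 4 m/s^2, t = 4 s
Using s = v0*t + (1/2)*a*t^2
s = 2*4 + (1/2)*4*4^2
s = 8 + (1/2)*64
s = 8 + 32
s = 40

40 m


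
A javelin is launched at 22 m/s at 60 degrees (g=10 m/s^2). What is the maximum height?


Given: v0 = 22 m/s, theta = 60 deg, g = 10 m/s^2
sin^2(60) = 3/4
Using H = v0^2 * sin^2(theta) / (2*g)
H = 22^2 * 3/4 / (2*10)
H = 484 * 3/4 / 20
H = 363 / 20
H = 363/20 m

363/20 m


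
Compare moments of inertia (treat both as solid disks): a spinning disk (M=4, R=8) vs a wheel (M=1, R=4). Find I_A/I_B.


Given: M1=4 kg, R1=8 m, M2=1 kg, R2=4 m
For a disk: I = (1/2)*M*R^2, so I_A/I_B = (M1*R1^2)/(M2*R2^2)
M1*R1^2 = 4*64 = 256
M2*R2^2 = 1*16 = 16
I_A/I_B = 256/16 = 16

16


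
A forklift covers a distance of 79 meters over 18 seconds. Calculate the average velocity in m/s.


Given: distance d = 79 m, time t = 18 s
Using v = d / t
v = 79 / 18
v = 79/18 m/s

79/18 m/s


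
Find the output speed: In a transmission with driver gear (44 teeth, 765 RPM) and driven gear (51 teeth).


Given: N1 = 44 teeth, w1 = 765 RPM, N2 = 51 teeth
Using N1*w1 = N2*w2
w2 = N1*w1 / N2
w2 = 44*765 / 51
w2 = 33660 / 51
w2 = 660 RPM

660 RPM


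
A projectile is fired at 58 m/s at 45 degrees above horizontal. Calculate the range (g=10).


Given: v0 = 58 m/s, theta = 45 deg, g = 10 m/s^2
sin(2*45) = sin(90) = 1
Using R = v0^2 * sin(2*theta) / g
R = 58^2 * 1 / 10
R = 3364 / 10
R = 1682/5 m

1682/5 m


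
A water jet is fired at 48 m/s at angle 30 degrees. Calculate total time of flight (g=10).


Given: v0 = 48 m/s, theta = 30 deg, g = 10 m/s^2
sin(30) = 1/2
Using T = 2*v0*sin(theta) / g
T = 2*48*1/2 / 10
T = 48 / 10
T = 24/5 s

24/5 s


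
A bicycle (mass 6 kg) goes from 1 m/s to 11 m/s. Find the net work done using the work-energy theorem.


Given: m = 6 kg, v0 = 1 m/s, v = 11 m/s
Using W = (1/2)*m*(v^2 - v0^2)
v^2 = 11^2 = 121
v0^2 = 1^2 = 1
v^2 - v0^2 = 121 - 1 = 120
W = (1/2)*6*120 = 360 J

360 J


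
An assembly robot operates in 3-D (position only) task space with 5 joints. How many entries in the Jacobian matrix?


Given: task space dimension = 3, joints = 5
Jacobian is a 3 x 5 matrix
Total entries = rows * columns
Total = 3 * 5
Total = 15

15


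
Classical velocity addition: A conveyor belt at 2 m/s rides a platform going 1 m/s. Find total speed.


Given: object velocity = 2 m/s, platform velocity = 1 m/s (same direction)
Using classical velocity addition: v_total = v_object + v_platform
v_total = 2 + 1
v_total = 3 m/s

3 m/s


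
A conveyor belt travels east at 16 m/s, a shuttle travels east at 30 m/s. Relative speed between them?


Given: v_A = 16 m/s east, v_B = 30 m/s east
Both move in the same direction; relative speed = |v_A - v_B|
|16 - 30| = |-14|
= 14 m/s

14 m/s


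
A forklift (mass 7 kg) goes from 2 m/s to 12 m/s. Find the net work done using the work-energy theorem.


Given: m = 7 kg, v0 = 2 m/s, v = 12 m/s
Using W = (1/2)*m*(v^2 - v0^2)
v^2 = 12^2 = 144
v0^2 = 2^2 = 4
v^2 - v0^2 = 144 - 4 = 140
W = (1/2)*7*140 = 490 J

490 J


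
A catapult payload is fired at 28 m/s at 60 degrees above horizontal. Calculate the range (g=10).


Given: v0 = 28 m/s, theta = 60 deg, g = 10 m/s^2
sin(2*60) = sin(120) = sqrt(3)/2
Using R = v0^2 * sin(2*theta) / g
R = 28^2 * (sqrt(3)/2) / 10
R = 784 * sqrt(3) / 20
R = 196/5*sqrt(3) m

196/5*sqrt(3) m


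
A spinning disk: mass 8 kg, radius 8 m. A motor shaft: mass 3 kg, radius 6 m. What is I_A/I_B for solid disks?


Given: M1=8 kg, R1=8 m, M2=3 kg, R2=6 m
For a disk: I = (1/2)*M*R^2, so I_A/I_B = (M1*R1^2)/(M2*R2^2)
M1*R1^2 = 8*64 = 512
M2*R2^2 = 3*36 = 108
I_A/I_B = 512/108 = 128/27

128/27


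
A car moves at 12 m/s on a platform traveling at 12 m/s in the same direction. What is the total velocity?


Given: object velocity = 12 m/s, platform velocity = 12 m/s (same direction)
Using classical velocity addition: v_total = v_object + v_platform
v_total = 12 + 12
v_total = 24 m/s

24 m/s


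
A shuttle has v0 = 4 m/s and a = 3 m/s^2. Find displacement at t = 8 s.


Given: v0 = 4 m/s, a = 3 m/s^2, t = 8 s
Using s = v0*t + (1/2)*a*t^2
s = 4*8 + (1/2)*3*8^2
s = 32 + (1/2)*192
s = 32 + 96
s = 128

128 m


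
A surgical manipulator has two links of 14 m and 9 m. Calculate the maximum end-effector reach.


Given: L1 = 14 m, L2 = 9 m
For a 2-link planar arm, max reach = L1 + L2 (fully extended)
Max reach = 14 + 9
Max reach = 23 m

23 m


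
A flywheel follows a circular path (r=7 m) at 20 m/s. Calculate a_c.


Given: v = 20 m/s, r = 7 m
Using a_c = v^2 / r
a_c = 20^2 / 7
a_c = 400 / 7
a_c = 400/7 m/s^2

400/7 m/s^2


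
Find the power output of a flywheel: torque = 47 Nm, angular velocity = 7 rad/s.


Given: tau = 47 Nm, omega = 7 rad/s
Using P = tau * omega
P = 47 * 7
P = 329 W

329 W


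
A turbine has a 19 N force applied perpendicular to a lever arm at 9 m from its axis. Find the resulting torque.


Given: F = 19 N, r = 9 m, angle = 90 deg (perpendicular)
Using tau = F * r * sin(90)
sin(90) = 1
tau = 19 * 9 * 1
tau = 171 Nm

171 Nm


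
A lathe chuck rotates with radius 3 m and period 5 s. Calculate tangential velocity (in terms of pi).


Given: radius r = 3 m, period T = 5 s
Using v = 2*pi*r / T
v = 2*pi*3 / 5
v = 6*pi / 5
v = 6/5*pi m/s

6/5*pi m/s


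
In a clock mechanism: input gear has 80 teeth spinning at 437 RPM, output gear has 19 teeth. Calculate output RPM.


Given: N1 = 80 teeth, w1 = 437 RPM, N2 = 19 teeth
Using N1*w1 = N2*w2
w2 = N1*w1 / N2
w2 = 80*437 / 19
w2 = 34960 / 19
w2 = 1840 RPM

1840 RPM


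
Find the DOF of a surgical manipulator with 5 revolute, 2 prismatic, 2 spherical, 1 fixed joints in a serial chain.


Given: serial robot with 5 revolute, 2 prismatic, 2 spherical, 1 fixed joints
DOF contribution per joint type: revolute=1, prismatic=1, spherical=3, fixed=0
DOF = 5*1 + 2*1 + 2*3 + 1*0
DOF = 13

13


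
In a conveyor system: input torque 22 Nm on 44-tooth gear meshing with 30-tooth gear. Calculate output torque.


Given: N1 = 44, N2 = 30, T1 = 22 Nm
Using T2/T1 = N2/N1
T2 = T1 * N2 / N1
T2 = 22 * 30 / 44
T2 = 660 / 44
T2 = 15 Nm

15 Nm


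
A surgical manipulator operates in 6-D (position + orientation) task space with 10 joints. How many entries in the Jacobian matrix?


Given: task space dimension = 6, joints = 10
Jacobian is a 6 x 10 matrix
Total entries = rows * columns
Total = 6 * 10
Total = 60

60


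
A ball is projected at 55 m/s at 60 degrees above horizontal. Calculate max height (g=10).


Given: v0 = 55 m/s, theta = 60 deg, g = 10 m/s^2
sin^2(60) = 3/4
Using H = v0^2 * sin^2(theta) / (2*g)
H = 55^2 * 3/4 / (2*10)
H = 3025 * 3/4 / 20
H = 9075/4 / 20
H = 1815/16 m

1815/16 m


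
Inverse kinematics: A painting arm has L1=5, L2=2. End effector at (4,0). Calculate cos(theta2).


Given: L1 = 5, L2 = 2, target (x, y) = (4, 0)
Using cos(theta2) = (x^2 + y^2 - L1^2 - L2^2) / (2*L1*L2)
x^2 + y^2 = 4^2 + 0 = 16
L1^2 + L2^2 = 25 + 4 = 29
Numerator = 16 - 29 = -13
Denominator = 2*5*2 = 20
cos(theta2) = -13/20 = -13/20

-13/20


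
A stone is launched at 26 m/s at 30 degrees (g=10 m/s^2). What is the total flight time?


Given: v0 = 26 m/s, theta = 30 deg, g = 10 m/s^2
sin(30) = 1/2
Using T = 2*v0*sin(theta) / g
T = 2*26*1/2 / 10
T = 26 / 10
T = 13/5 s

13/5 s


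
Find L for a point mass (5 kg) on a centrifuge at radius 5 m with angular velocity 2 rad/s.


Given: m = 5 kg, r = 5 m, omega = 2 rad/s
For a point mass: I = m*r^2
I = 5*5^2 = 5*25 = 125
L = I*omega = 125*2
L = 250 kg*m^2/s

250 kg*m^2/s


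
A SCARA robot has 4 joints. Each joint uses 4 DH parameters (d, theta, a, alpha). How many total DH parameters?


Given: 4 joints, 4 DH parameters per joint (d, theta, a, alpha)
Total DH parameters = number_of_joints * 4
Total = 4 * 4
Total = 16

16


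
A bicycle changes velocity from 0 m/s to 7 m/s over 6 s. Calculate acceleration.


Given: initial velocity v0 = 0 m/s, final velocity v = 7 m/s, time t = 6 s
Using a = (v - v0) / t
a = (7 - 0) / 6
a = 7 / 6
a = 7/6 m/s^2

7/6 m/s^2


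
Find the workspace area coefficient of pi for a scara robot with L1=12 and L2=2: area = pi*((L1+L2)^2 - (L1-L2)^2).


Given: L1 = 12, L2 = 2
(L1+L2)^2 = (14)^2 = 196
(L1-L2)^2 = (10)^2 = 100
Difference = 196 - 100 = 96
This equals 4*L1*L2 = 4*12*2 = 96
Workspace area = 96*pi

96


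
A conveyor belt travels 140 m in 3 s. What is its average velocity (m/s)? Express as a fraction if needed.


Given: distance d = 140 m, time t = 3 s
Using v = d / t
v = 140 / 3
v = 140/3 m/s

140/3 m/s


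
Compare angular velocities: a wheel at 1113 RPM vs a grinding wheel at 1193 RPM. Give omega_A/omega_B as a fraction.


Given: RPM_A = 1113, RPM_B = 1193
omega = 2*pi*RPM/60, so omega_A/omega_B = RPM_A / RPM_B
omega_A/omega_B = 1113 / 1193
omega_A/omega_B = 1113/1193

1113/1193


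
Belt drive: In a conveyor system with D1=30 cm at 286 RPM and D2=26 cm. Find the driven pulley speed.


Given: D1 = 30 cm, w1 = 286 RPM, D2 = 26 cm
Using D1*w1 = D2*w2
w2 = D1*w1 / D2
w2 = 30*286 / 26
w2 = 8580 / 26
w2 = 330 RPM

330 RPM


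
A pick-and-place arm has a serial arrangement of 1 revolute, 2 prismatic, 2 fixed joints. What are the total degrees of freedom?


Given: serial robot with 1 revolute, 2 prismatic, 2 fixed joints
DOF contribution per joint type: revolute=1, prismatic=1, spherical=3, fixed=0
DOF = 1*1 + 2*1 + 2*0
DOF = 3

3


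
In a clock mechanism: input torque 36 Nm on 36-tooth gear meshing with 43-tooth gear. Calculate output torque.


Given: N1 = 36, N2 = 43, T1 = 36 Nm
Using T2/T1 = N2/N1
T2 = T1 * N2 / N1
T2 = 36 * 43 / 36
T2 = 1548 / 36
T2 = 43 Nm

43 Nm


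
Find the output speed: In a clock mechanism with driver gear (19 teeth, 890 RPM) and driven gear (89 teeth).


Given: N1 = 19 teeth, w1 = 890 RPM, N2 = 89 teeth
Using N1*w1 = N2*w2
w2 = N1*w1 / N2
w2 = 19*890 / 89
w2 = 16910 / 89
w2 = 190 RPM

190 RPM


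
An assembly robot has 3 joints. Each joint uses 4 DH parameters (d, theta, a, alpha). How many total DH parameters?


Given: 3 joints, 4 DH parameters per joint (d, theta, a, alpha)
Total DH parameters = number_of_joints * 4
Total = 3 * 4
Total = 12

12


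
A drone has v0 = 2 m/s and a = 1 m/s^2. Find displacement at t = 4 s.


Given: v0 = 2 m/s, a = 1 m/s^2, t = 4 s
Using s = v0*t + (1/2)*a*t^2
s = 2*4 + (1/2)*1*4^2
s = 8 + (1/2)*16
s = 8 + 8
s = 16

16 m


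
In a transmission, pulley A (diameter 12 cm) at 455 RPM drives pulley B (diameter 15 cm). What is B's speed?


Given: D1 = 12 cm, w1 = 455 RPM, D2 = 15 cm
Using D1*w1 = D2*w2
w2 = D1*w1 / D2
w2 = 12*455 / 15
w2 = 5460 / 15
w2 = 364 RPM

364 RPM


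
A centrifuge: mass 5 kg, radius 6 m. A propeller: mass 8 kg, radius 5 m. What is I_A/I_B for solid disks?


Given: M1=5 kg, R1=6 m, M2=8 kg, R2=5 m
For a disk: I = (1/2)*M*R^2, so I_A/I_B = (M1*R1^2)/(M2*R2^2)
M1*R1^2 = 5*36 = 180
M2*R2^2 = 8*25 = 200
I_A/I_B = 180/200 = 9/10

9/10


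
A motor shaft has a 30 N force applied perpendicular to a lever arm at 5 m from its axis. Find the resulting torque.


Given: F = 30 N, r = 5 m, angle = 90 deg (perpendicular)
Using tau = F * r * sin(90)
sin(90) = 1
tau = 30 * 5 * 1
tau = 150 Nm

150 Nm


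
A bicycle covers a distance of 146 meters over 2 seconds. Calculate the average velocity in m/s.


Given: distance d = 146 m, time t = 2 s
Using v = d / t
v = 146 / 2
v = 73 m/s

73 m/s


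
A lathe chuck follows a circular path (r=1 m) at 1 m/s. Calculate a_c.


Given: v = 1 m/s, r = 1 m
Using a_c = v^2 / r
a_c = 1^2 / 1
a_c = 1 / 1
a_c = 1 m/s^2

1 m/s^2


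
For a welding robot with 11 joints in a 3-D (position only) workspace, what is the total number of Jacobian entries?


Given: task space dimension = 3, joints = 11
Jacobian is a 3 x 11 matrix
Total entries = rows * columns
Total = 3 * 11
Total = 33

33


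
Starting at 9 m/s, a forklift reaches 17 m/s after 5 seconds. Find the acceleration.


Given: initial velocity v0 = 9 m/s, final velocity v = 17 m/s, time t = 5 s
Using a = (v - v0) / t
a = (17 - 9) / 5
a = 8 / 5
a = 8/5 m/s^2

8/5 m/s^2


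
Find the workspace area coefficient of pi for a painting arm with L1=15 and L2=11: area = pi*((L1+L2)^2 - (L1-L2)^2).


Given: L1 = 15, L2 = 11
(L1+L2)^2 = (26)^2 = 676
(L1-L2)^2 = (4)^2 = 16
Difference = 676 - 16 = 660
This equals 4*L1*L2 = 4*15*11 = 660
Workspace area = 660*pi

660


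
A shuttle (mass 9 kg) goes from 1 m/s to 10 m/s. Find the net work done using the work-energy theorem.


Given: m = 9 kg, v0 = 1 m/s, v = 10 m/s
Using W = (1/2)*m*(v^2 - v0^2)
v^2 = 10^2 = 100
v0^2 = 1^2 = 1
v^2 - v0^2 = 100 - 1 = 99
W = (1/2)*9*99 = 891/2 J

891/2 J


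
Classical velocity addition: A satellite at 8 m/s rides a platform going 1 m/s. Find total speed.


Given: object velocity = 8 m/s, platform velocity = 1 m/s (same direction)
Using classical velocity addition: v_total = v_object + v_platform
v_total = 8 + 1
v_total = 9 m/s

9 m/s


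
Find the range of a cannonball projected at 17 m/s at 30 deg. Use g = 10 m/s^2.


Given: v0 = 17 m/s, theta = 30 deg, g = 10 m/s^2
sin(2*30) = sin(60) = sqrt(3)/2
Using R = v0^2 * sin(2*theta) / g
R = 17^2 * (sqrt(3)/2) / 10
R = 289 * sqrt(3) / 20
R = 289/20*sqrt(3) m

289/20*sqrt(3) m


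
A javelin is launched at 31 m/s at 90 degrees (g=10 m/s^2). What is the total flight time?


Given: v0 = 31 m/s, theta = 90 deg, g = 10 m/s^2
sin(90) = 1
Using T = 2*v0*sin(theta) / g
T = 2*31*1 / 10
T = 62 / 10
T = 31/5 s

31/5 s


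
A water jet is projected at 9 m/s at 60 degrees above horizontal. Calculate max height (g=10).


Given: v0 = 9 m/s, theta = 60 deg, g = 10 m/s^2
sin^2(60) = 3/4
Using H = v0^2 * sin^2(theta) / (2*g)
H = 9^2 * 3/4 / (2*10)
H = 81 * 3/4 / 20
H = 243/4 / 20
H = 243/80 m

243/80 m


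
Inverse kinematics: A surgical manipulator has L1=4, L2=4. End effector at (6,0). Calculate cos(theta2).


Given: L1 = 4, L2 = 4, target (x, y) = (6, 0)
Using cos(theta2) = (x^2 + y^2 - L1^2 - L2^2) / (2*L1*L2)
x^2 + y^2 = 6^2 + 0 = 36
L1^2 + L2^2 = 16 + 16 = 32
Numerator = 36 - 32 = 4
Denominator = 2*4*4 = 32
cos(theta2) = 4/32 = 1/8

1/8


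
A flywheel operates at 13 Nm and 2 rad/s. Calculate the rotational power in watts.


Given: tau = 13 Nm, omega = 2 rad/s
Using P = tau * omega
P = 13 * 2
P = 26 W

26 W


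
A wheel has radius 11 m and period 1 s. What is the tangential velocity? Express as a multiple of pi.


Given: radius r = 11 m, period T = 1 s
Using v = 2*pi*r / T
v = 2*pi*11 / 1
v = 22*pi / 1
v = 22*pi m/s

22*pi m/s


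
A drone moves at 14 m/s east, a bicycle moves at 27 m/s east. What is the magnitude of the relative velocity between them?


Given: v_A = 14 m/s east, v_B = 27 m/s east
Both move in the same direction; relative speed = |v_A - v_B|
|14 - 27| = |-13|
= 13 m/s

13 m/s


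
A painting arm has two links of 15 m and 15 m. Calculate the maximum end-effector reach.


Given: L1 = 15 m, L2 = 15 m
For a 2-link planar arm, max reach = L1 + L2 (fully extended)
Max reach = 15 + 15
Max reach = 30 m

30 m


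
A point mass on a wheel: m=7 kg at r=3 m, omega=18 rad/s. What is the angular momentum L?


Given: m = 7 kg, r = 3 m, omega = 18 rad/s
For a point mass: I = m*r^2
I = 7*3^2 = 7*9 = 63
L = I*omega = 63*18
L = 1134 kg*m^2/s

1134 kg*m^2/s


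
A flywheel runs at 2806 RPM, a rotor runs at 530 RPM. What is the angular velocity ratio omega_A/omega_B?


Given: RPM_A = 2806, RPM_B = 530
omega = 2*pi*RPM/60, so omega_A/omega_B = RPM_A / RPM_B
omega_A/omega_B = 2806 / 530
omega_A/omega_B = 1403/265

1403/265


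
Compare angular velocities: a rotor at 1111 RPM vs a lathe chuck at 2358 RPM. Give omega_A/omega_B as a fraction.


Given: RPM_A = 1111, RPM_B = 2358
omega = 2*pi*RPM/60, so omega_A/omega_B = RPM_A / RPM_B
omega_A/omega_B = 1111 / 2358
omega_A/omega_B = 1111/2358

1111/2358


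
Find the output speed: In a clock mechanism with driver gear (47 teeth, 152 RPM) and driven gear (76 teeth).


Given: N1 = 47 teeth, w1 = 152 RPM, N2 = 76 teeth
Using N1*w1 = N2*w2
w2 = N1*w1 / N2
w2 = 47*152 / 76
w2 = 7144 / 76
w2 = 94 RPM

94 RPM


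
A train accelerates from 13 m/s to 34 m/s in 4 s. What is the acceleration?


Given: initial velocity v0 = 13 m/s, final velocity v = 34 m/s, time t = 4 s
Using a = (v - v0) / t
a = (34 - 13) / 4
a = 21 / 4
a = 21/4 m/s^2

21/4 m/s^2


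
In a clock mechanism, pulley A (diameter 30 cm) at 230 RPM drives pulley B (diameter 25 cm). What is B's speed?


Given: D1 = 30 cm, w1 = 230 RPM, D2 = 25 cm
Using D1*w1 = D2*w2
w2 = D1*w1 / D2
w2 = 30*230 / 25
w2 = 6900 / 25
w2 = 276 RPM

276 RPM


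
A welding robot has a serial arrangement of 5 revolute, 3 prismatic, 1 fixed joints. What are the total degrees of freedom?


Given: serial robot with 5 revolute, 3 prismatic, 1 fixed joints
DOF contribution per joint type: revolute=1, prismatic=1, spherical=3, fixed=0
DOF = 5*1 + 3*1 + 1*0
DOF = 8

8


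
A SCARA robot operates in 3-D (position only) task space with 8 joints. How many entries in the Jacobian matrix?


Given: task space dimension = 3, joints = 8
Jacobian is a 3 x 8 matrix
Total entries = rows * columns
Total = 3 * 8
Total = 24

24


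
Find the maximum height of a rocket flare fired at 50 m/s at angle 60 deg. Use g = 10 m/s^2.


Given: v0 = 50 m/s, theta = 60 deg, g = 10 m/s^2
sin^2(60) = 3/4
Using H = v0^2 * sin^2(theta) / (2*g)
H = 50^2 * 3/4 / (2*10)
H = 2500 * 3/4 / 20
H = 1875 / 20
H = 375/4 m

375/4 m


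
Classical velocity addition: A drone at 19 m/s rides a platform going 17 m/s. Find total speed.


Given: object velocity = 19 m/s, platform velocity = 17 m/s (same direction)
Using classical velocity addition: v_total = v_object + v_platform
v_total = 19 + 17
v_total = 36 m/s

36 m/s


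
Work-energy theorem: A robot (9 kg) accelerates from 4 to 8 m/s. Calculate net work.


Given: m = 9 kg, v0 = 4 m/s, v = 8 m/s
Using W = (1/2)*m*(v^2 - v0^2)
v^2 = 8^2 = 64
v0^2 = 4^2 = 16
v^2 - v0^2 = 64 - 16 = 48
W = (1/2)*9*48 = 216 J

216 J


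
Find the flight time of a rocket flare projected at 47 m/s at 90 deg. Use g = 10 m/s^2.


Given: v0 = 47 m/s, theta = 90 deg, g = 10 m/s^2
sin(90) = 1
Using T = 2*v0*sin(theta) / g
T = 2*47*1 / 10
T = 94 / 10
T = 47/5 s

47/5 s


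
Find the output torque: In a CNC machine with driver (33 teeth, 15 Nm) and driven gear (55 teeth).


Given: N1 = 33, N2 = 55, T1 = 15 Nm
Using T2/T1 = N2/N1
T2 = T1 * N2 / N1
T2 = 15 * 55 / 33
T2 = 825 / 33
T2 = 25 Nm

25 Nm


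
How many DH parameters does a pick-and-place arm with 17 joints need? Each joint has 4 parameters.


Given: 17 joints, 4 DH parameters per joint (d, theta, a, alpha)
Total DH parameters = number_of_joints * 4
Total = 17 * 4
Total = 68

68


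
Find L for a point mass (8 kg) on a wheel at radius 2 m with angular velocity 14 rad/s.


Given: m = 8 kg, r = 2 m, omega = 14 rad/s
For a point mass: I = m*r^2
I = 8*2^2 = 8*4 = 32
L = I*omega = 32*14
L = 448 kg*m^2/s

448 kg*m^2/s


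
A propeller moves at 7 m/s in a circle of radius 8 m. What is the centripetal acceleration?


Given: v = 7 m/s, r = 8 m
Using a_c = v^2 / r
a_c = 7^2 / 8
a_c = 49 / 8
a_c = 49/8 m/s^2

49/8 m/s^2


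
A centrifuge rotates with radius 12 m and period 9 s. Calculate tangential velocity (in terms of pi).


Given: radius r = 12 m, period T = 9 s
Using v = 2*pi*r / T
v = 2*pi*12 / 9
v = 24*pi / 9
v = 8/3*pi m/s

8/3*pi m/s


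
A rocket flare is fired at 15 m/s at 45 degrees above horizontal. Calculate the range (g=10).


Given: v0 = 15 m/s, theta = 45 deg, g = 10 m/s^2
sin(2*45) = sin(90) = 1
Using R = v0^2 * sin(2*theta) / g
R = 15^2 * 1 / 10
R = 225 / 10
R = 45/2 m

45/2 m


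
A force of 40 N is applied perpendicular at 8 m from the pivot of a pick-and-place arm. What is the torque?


Given: F = 40 N, r = 8 m, angle = 90 deg (perpendicular)
Using tau = F * r * sin(90)
sin(90) = 1
tau = 40 * 8 * 1
tau = 320 Nm

320 Nm


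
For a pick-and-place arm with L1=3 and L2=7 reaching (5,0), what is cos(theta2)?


Given: L1 = 3, L2 = 7, target (x, y) = (5, 0)
Using cos(theta2) = (x^2 + y^2 - L1^2 - L2^2) / (2*L1*L2)
x^2 + y^2 = 5^2 + 0 = 25
L1^2 + L2^2 = 9 + 49 = 58
Numerator = 25 - 58 = -33
Denominator = 2*3*7 = 42
cos(theta2) = -33/42 = -11/14

-11/14


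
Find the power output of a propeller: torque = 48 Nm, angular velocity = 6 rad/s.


Given: tau = 48 Nm, omega = 6 rad/s
Using P = tau * omega
P = 48 * 6
P = 288 W

288 W


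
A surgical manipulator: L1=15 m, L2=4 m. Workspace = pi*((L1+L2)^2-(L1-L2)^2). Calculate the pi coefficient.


Given: L1 = 15, L2 = 4
(L1+L2)^2 = (19)^2 = 361
(L1-L2)^2 = (11)^2 = 121
Difference = 361 - 121 = 240
This equals 4*L1*L2 = 4*15*4 = 240
Workspace area = 240*pi

240


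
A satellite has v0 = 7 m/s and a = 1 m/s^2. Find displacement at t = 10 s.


Given: v0 = 7 m/s, a = 1 m/s^2, t = 10 s
Using s = v0*t + (1/2)*a*t^2
s = 7*10 + (1/2)*1*10^2
s = 70 + (1/2)*100
s = 70 + 50
s = 120

120 m


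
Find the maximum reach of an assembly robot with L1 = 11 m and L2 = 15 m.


Given: L1 = 11 m, L2 = 15 m
For a 2-link planar arm, max reach = L1 + L2 (fully extended)
Max reach = 11 + 15
Max reach = 26 m

26 m


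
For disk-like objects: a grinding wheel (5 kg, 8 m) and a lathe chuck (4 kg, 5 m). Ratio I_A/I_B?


Given: M1=5 kg, R1=8 m, M2=4 kg, R2=5 m
For a disk: I = (1/2)*M*R^2, so I_A/I_B = (M1*R1^2)/(M2*R2^2)
M1*R1^2 = 5*64 = 320
M2*R2^2 = 4*25 = 100
I_A/I_B = 320/100 = 16/5

16/5


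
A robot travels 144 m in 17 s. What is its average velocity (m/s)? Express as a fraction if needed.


Given: distance d = 144 m, time t = 17 s
Using v = d / t
v = 144 / 17
v = 144/17 m/s

144/17 m/s


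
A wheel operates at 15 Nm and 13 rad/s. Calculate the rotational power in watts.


Given: tau = 15 Nm, omega = 13 rad/s
Using P = tau * omega
P = 15 * 13
P = 195 W

195 W


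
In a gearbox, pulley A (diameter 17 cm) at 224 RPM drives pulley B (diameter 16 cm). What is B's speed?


Given: D1 = 17 cm, w1 = 224 RPM, D2 = 16 cm
Using D1*w1 = D2*w2
w2 = D1*w1 / D2
w2 = 17*224 / 16
w2 = 3808 / 16
w2 = 238 RPM

238 RPM


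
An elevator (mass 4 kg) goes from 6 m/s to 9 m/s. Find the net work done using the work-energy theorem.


Given: m = 4 kg, v0 = 6 m/s, v = 9 m/s
Using W = (1/2)*m*(v^2 - v0^2)
v^2 = 9^2 = 81
v0^2 = 6^2 = 36
v^2 - v0^2 = 81 - 36 = 45
W = (1/2)*4*45 = 90 J

90 J


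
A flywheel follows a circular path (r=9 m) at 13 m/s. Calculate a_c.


Given: v = 13 m/s, r = 9 m
Using a_c = v^2 / r
a_c = 13^2 / 9
a_c = 169 / 9
a_c = 169/9 m/s^2

169/9 m/s^2


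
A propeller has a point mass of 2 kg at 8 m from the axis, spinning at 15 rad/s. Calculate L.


Given: m = 2 kg, r = 8 m, omega = 15 rad/s
For a point mass: I = m*r^2
I = 2*8^2 = 2*64 = 128
L = I*omega = 128*15
L = 1920 kg*m^2/s

1920 kg*m^2/s


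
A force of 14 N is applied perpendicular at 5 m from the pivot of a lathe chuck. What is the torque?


Given: F = 14 N, r = 5 m, angle = 90 deg (perpendicular)
Using tau = F * r * sin(90)
sin(90) = 1
tau = 14 * 5 * 1
tau = 70 Nm

70 Nm


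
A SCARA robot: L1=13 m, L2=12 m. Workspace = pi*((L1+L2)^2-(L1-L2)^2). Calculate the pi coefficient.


Given: L1 = 13, L2 = 12
(L1+L2)^2 = (25)^2 = 625
(L1-L2)^2 = (1)^2 = 1
Difference = 625 - 1 = 624
This equals 4*L1*L2 = 4*13*12 = 624
Workspace area = 624*pi

624


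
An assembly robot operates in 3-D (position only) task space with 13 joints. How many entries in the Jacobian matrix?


Given: task space dimension = 3, joints = 13
Jacobian is a 3 x 13 matrix
Total entries = rows * columns
Total = 3 * 13
Total = 39

39


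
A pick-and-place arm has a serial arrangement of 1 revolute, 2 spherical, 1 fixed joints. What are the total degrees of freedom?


Given: serial robot with 1 revolute, 2 spherical, 1 fixed joints
DOF contribution per joint type: revolute=1, prismatic=1, spherical=3, fixed=0
DOF = 1*1 + 2*3 + 1*0
DOF = 7

7


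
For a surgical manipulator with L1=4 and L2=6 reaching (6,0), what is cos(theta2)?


Given: L1 = 4, L2 = 6, target (x, y) = (6, 0)
Using cos(theta2) = (x^2 + y^2 - L1^2 - L2^2) / (2*L1*L2)
x^2 + y^2 = 6^2 + 0 = 36
L1^2 + L2^2 = 16 + 36 = 52
Numerator = 36 - 52 = -16
Denominator = 2*4*6 = 48
cos(theta2) = -16/48 = -1/3

-1/3


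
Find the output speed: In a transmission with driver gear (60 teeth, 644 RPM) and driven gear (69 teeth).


Given: N1 = 60 teeth, w1 = 644 RPM, N2 = 69 teeth
Using N1*w1 = N2*w2
w2 = N1*w1 / N2
w2 = 60*644 / 69
w2 = 38640 / 69
w2 = 560 RPM

560 RPM


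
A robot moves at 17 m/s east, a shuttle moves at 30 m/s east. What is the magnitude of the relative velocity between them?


Given: v_A = 17 m/s east, v_B = 30 m/s east
Both move in the same direction; relative speed = |v_A - v_B|
|17 - 30| = |-13|
= 13 m/s

13 m/s


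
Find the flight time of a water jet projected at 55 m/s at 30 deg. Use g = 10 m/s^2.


Given: v0 = 55 m/s, theta = 30 deg, g = 10 m/s^2
sin(30) = 1/2
Using T = 2*v0*sin(theta) / g
T = 2*55*1/2 / 10
T = 55 / 10
T = 11/2 s

11/2 s


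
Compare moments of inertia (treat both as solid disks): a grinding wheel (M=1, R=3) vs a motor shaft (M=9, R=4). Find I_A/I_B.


Given: M1=1 kg, R1=3 m, M2=9 kg, R2=4 m
For a disk: I = (1/2)*M*R^2, so I_A/I_B = (M1*R1^2)/(M2*R2^2)
M1*R1^2 = 1*9 = 9
M2*R2^2 = 9*16 = 144
I_A/I_B = 9/144 = 1/16

1/16


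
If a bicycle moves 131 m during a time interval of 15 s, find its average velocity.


Given: distance d = 131 m, time t = 15 s
Using v = d / t
v = 131 / 15
v = 131/15 m/s

131/15 m/s


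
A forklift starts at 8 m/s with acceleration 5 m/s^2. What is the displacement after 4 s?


Given: v0 = 8 m/s, a = 5 m/s^2, t = 4 s
Using s = v0*t + (1/2)*a*t^2
s = 8*4 + (1/2)*5*4^2
s = 32 + (1/2)*80
s = 32 + 40
s = 72

72 m


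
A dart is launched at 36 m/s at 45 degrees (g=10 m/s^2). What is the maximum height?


Given: v0 = 36 m/s, theta = 45 deg, g = 10 m/s^2
sin^2(45) = 1/2
Using H = v0^2 * sin^2(theta) / (2*g)
H = 36^2 * 1/2 / (2*10)
H = 1296 * 1/2 / 20
H = 648 / 20
H = 162/5 m

162/5 m


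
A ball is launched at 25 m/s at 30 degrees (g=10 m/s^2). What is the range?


Given: v0 = 25 m/s, theta = 30 deg, g = 10 m/s^2
sin(2*30) = sin(60) = sqrt(3)/2
Using R = v0^2 * sin(2*theta) / g
R = 25^2 * (sqrt(3)/2) / 10
R = 625 * sqrt(3) / 20
R = 125/4*sqrt(3) m

125/4*sqrt(3) m


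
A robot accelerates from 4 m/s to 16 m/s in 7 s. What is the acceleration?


Given: initial velocity v0 = 4 m/s, final velocity v = 16 m/s, time t = 7 s
Using a = (v - v0) / t
a = (16 - 4) / 7
a = 12 / 7
a = 12/7 m/s^2

12/7 m/s^2


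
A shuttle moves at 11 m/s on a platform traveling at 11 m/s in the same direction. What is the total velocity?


Given: object velocity = 11 m/s, platform velocity = 11 m/s (same direction)
Using classical velocity addition: v_total = v_object + v_platform
v_total = 11 + 11
v_total = 22 m/s

22 m/s


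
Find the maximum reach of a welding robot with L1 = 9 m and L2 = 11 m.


Given: L1 = 9 m, L2 = 11 m
For a 2-link planar arm, max reach = L1 + L2 (fully extended)
Max reach = 9 + 11
Max reach = 20 m

20 m


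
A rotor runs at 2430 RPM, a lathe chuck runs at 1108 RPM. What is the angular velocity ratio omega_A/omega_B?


Given: RPM_A = 2430, RPM_B = 1108
omega = 2*pi*RPM/60, so omega_A/omega_B = RPM_A / RPM_B
omega_A/omega_B = 2430 / 1108
omega_A/omega_B = 1215/554

1215/554


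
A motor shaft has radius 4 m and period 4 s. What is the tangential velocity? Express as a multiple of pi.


Given: radius r = 4 m, period T = 4 s
Using v = 2*pi*r / T
v = 2*pi*4 / 4
v = 8*pi / 4
v = 2*pi m/s

2*pi m/s


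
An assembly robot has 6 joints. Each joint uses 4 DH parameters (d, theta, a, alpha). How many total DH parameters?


Given: 6 joints, 4 DH parameters per joint (d, theta, a, alpha)
Total DH parameters = number_of_joints * 4
Total = 6 * 4
Total = 24

24


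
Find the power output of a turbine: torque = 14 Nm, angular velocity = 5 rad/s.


Given: tau = 14 Nm, omega = 5 rad/s
Using P = tau * omega
P = 14 * 5
P = 70 W

70 W


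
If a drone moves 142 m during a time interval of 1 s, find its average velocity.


Given: distance d = 142 m, time t = 1 s
Using v = d / t
v = 142 / 1
v = 142 m/s

142 m/s


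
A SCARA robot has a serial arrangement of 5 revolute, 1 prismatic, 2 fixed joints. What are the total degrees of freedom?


Given: serial robot with 5 revolute, 1 prismatic, 2 fixed joints
DOF contribution per joint type: revolute=1, prismatic=1, spherical=3, fixed=0
DOF = 5*1 + 1*1 + 2*0
DOF = 6

6


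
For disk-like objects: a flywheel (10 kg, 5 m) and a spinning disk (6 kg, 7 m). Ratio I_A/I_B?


Given: M1=10 kg, R1=5 m, M2=6 kg, R2=7 m
For a disk: I = (1/2)*M*R^2, so I_A/I_B = (M1*R1^2)/(M2*R2^2)
M1*R1^2 = 10*25 = 250
M2*R2^2 = 6*49 = 294
I_A/I_B = 250/294 = 125/147

125/147


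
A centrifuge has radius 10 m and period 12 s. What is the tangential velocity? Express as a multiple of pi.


Given: radius r = 10 m, period T = 12 s
Using v = 2*pi*r / T
v = 2*pi*10 / 12
v = 20*pi / 12
v = 5/3*pi m/s

5/3*pi m/s


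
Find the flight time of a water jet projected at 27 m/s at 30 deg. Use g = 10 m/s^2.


Given: v0 = 27 m/s, theta = 30 deg, g = 10 m/s^2
sin(30) = 1/2
Using T = 2*v0*sin(theta) / g
T = 2*27*1/2 / 10
T = 27 / 10
T = 27/10 s

27/10 s


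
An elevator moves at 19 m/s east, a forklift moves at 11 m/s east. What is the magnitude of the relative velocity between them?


Given: v_A = 19 m/s east, v_B = 11 m/s east
Both move in the same direction; relative speed = |v_A - v_B|
|19 - 11| = |8|
= 8 m/s

8 m/s


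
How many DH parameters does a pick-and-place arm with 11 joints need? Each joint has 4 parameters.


Given: 11 joints, 4 DH parameters per joint (d, theta, a, alpha)
Total DH parameters = number_of_joints * 4
Total = 11 * 4
Total = 44

44


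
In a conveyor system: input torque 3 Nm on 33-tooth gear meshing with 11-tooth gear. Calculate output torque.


Given: N1 = 33, N2 = 11, T1 = 3 Nm
Using T2/T1 = N2/N1
T2 = T1 * N2 / N1
T2 = 3 * 11 / 33
T2 = 33 / 33
T2 = 1 Nm

1 Nm


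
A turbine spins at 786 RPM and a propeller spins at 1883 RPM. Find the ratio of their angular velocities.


Given: RPM_A = 786, RPM_B = 1883
omega = 2*pi*RPM/60, so omega_A/omega_B = RPM_A / RPM_B
omega_A/omega_B = 786 / 1883
omega_A/omega_B = 786/1883

786/1883


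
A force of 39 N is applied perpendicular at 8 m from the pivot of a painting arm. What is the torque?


Given: F = 39 N, r = 8 m, angle = 90 deg (perpendicular)
Using tau = F * r * sin(90)
sin(90) = 1
tau = 39 * 8 * 1
tau = 312 Nm

312 Nm


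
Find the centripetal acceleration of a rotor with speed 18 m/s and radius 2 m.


Given: v = 18 m/s, r = 2 m
Using a_c = v^2 / r
a_c = 18^2 / 2
a_c = 324 / 2
a_c = 162 m/s^2

162 m/s^2


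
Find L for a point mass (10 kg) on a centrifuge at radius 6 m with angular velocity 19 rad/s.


Given: m = 10 kg, r = 6 m, omega = 19 rad/s
For a point mass: I = m*r^2
I = 10*6^2 = 10*36 = 360
L = I*omega = 360*19
L = 6840 kg*m^2/s

6840 kg*m^2/s


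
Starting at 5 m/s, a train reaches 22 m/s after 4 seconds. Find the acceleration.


Given: initial velocity v0 = 5 m/s, final velocity v = 22 m/s, time t = 4 s
Using a = (v - v0) / t
a = (22 - 5) / 4
a = 17 / 4
a = 17/4 m/s^2

17/4 m/s^2


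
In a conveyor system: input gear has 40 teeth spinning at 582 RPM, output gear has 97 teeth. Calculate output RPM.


Given: N1 = 40 teeth, w1 = 582 RPM, N2 = 97 teeth
Using N1*w1 = N2*w2
w2 = N1*w1 / N2
w2 = 40*582 / 97
w2 = 23280 / 97
w2 = 240 RPM

240 RPM


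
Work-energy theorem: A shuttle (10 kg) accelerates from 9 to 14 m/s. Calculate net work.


Given: m = 10 kg, v0 = 9 m/s, v = 14 m/s
Using W = (1/2)*m*(v^2 - v0^2)
v^2 = 14^2 = 196
v0^2 = 9^2 = 81
v^2 - v0^2 = 196 - 81 = 115
W = (1/2)*10*115 = 575 J

575 J


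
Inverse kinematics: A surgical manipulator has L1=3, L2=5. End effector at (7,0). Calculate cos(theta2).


Given: L1 = 3, L2 = 5, target (x, y) = (7, 0)
Using cos(theta2) = (x^2 + y^2 - L1^2 - L2^2) / (2*L1*L2)
x^2 + y^2 = 7^2 + 0 = 49
L1^2 + L2^2 = 9 + 25 = 34
Numerator = 49 - 34 = 15
Denominator = 2*3*5 = 30
cos(theta2) = 15/30 = 1/2

1/2


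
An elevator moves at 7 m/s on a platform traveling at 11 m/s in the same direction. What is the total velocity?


Given: object velocity = 7 m/s, platform velocity = 11 m/s (same direction)
Using classical velocity addition: v_total = v_object + v_platform
v_total = 7 + 11
v_total = 18 m/s

18 m/s


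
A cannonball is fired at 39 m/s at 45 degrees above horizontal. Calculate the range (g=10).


Given: v0 = 39 m/s, theta = 45 deg, g = 10 m/s^2
sin(2*45) = sin(90) = 1
Using R = v0^2 * sin(2*theta) / g
R = 39^2 * 1 / 10
R = 1521 / 10
R = 1521/10 m

1521/10 m


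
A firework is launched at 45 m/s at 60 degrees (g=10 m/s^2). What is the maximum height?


Given: v0 = 45 m/s, theta = 60 deg, g = 10 m/s^2
sin^2(60) = 3/4
Using H = v0^2 * sin^2(theta) / (2*g)
H = 45^2 * 3/4 / (2*10)
H = 2025 * 3/4 / 20
H = 6075/4 / 20
H = 1215/16 m

1215/16 m


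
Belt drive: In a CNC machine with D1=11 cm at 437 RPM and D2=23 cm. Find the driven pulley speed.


Given: D1 = 11 cm, w1 = 437 RPM, D2 = 23 cm
Using D1*w1 = D2*w2
w2 = D1*w1 / D2
w2 = 11*437 / 23
w2 = 4807 / 23
w2 = 209 RPM

209 RPM


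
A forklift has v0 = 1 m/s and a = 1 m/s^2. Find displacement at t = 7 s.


Given: v0 = 1 m/s, a = 1 m/s^2, t = 7 s
Using s = v0*t + (1/2)*a*t^2
s = 1*7 + (1/2)*1*7^2
s = 7 + (1/2)*49
s = 7 + 49/2
s = 63/2

63/2 m


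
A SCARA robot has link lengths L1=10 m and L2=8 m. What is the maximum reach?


Given: L1 = 10 m, L2 = 8 m
For a 2-link planar arm, max reach = L1 + L2 (fully extended)
Max reach = 10 + 8
Max reach = 18 m

18 m


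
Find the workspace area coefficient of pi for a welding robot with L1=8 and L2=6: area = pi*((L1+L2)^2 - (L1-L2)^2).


Given: L1 = 8, L2 = 6
(L1+L2)^2 = (14)^2 = 196
(L1-L2)^2 = (2)^2 = 4
Difference = 196 - 4 = 192
This equals 4*L1*L2 = 4*8*6 = 192
Workspace area = 192*pi

192
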